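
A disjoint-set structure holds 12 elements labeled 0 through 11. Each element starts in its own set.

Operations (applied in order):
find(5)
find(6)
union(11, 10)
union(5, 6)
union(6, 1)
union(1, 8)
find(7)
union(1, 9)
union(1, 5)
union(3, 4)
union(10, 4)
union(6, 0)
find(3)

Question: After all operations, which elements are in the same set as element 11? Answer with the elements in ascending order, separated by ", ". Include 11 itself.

Step 1: find(5) -> no change; set of 5 is {5}
Step 2: find(6) -> no change; set of 6 is {6}
Step 3: union(11, 10) -> merged; set of 11 now {10, 11}
Step 4: union(5, 6) -> merged; set of 5 now {5, 6}
Step 5: union(6, 1) -> merged; set of 6 now {1, 5, 6}
Step 6: union(1, 8) -> merged; set of 1 now {1, 5, 6, 8}
Step 7: find(7) -> no change; set of 7 is {7}
Step 8: union(1, 9) -> merged; set of 1 now {1, 5, 6, 8, 9}
Step 9: union(1, 5) -> already same set; set of 1 now {1, 5, 6, 8, 9}
Step 10: union(3, 4) -> merged; set of 3 now {3, 4}
Step 11: union(10, 4) -> merged; set of 10 now {3, 4, 10, 11}
Step 12: union(6, 0) -> merged; set of 6 now {0, 1, 5, 6, 8, 9}
Step 13: find(3) -> no change; set of 3 is {3, 4, 10, 11}
Component of 11: {3, 4, 10, 11}

Answer: 3, 4, 10, 11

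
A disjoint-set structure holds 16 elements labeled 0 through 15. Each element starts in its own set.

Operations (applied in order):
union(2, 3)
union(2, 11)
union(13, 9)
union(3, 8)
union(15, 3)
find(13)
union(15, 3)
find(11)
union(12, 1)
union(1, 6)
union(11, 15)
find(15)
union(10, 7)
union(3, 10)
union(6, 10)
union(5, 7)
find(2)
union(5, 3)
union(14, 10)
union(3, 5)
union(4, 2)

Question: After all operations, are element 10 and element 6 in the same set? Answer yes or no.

Step 1: union(2, 3) -> merged; set of 2 now {2, 3}
Step 2: union(2, 11) -> merged; set of 2 now {2, 3, 11}
Step 3: union(13, 9) -> merged; set of 13 now {9, 13}
Step 4: union(3, 8) -> merged; set of 3 now {2, 3, 8, 11}
Step 5: union(15, 3) -> merged; set of 15 now {2, 3, 8, 11, 15}
Step 6: find(13) -> no change; set of 13 is {9, 13}
Step 7: union(15, 3) -> already same set; set of 15 now {2, 3, 8, 11, 15}
Step 8: find(11) -> no change; set of 11 is {2, 3, 8, 11, 15}
Step 9: union(12, 1) -> merged; set of 12 now {1, 12}
Step 10: union(1, 6) -> merged; set of 1 now {1, 6, 12}
Step 11: union(11, 15) -> already same set; set of 11 now {2, 3, 8, 11, 15}
Step 12: find(15) -> no change; set of 15 is {2, 3, 8, 11, 15}
Step 13: union(10, 7) -> merged; set of 10 now {7, 10}
Step 14: union(3, 10) -> merged; set of 3 now {2, 3, 7, 8, 10, 11, 15}
Step 15: union(6, 10) -> merged; set of 6 now {1, 2, 3, 6, 7, 8, 10, 11, 12, 15}
Step 16: union(5, 7) -> merged; set of 5 now {1, 2, 3, 5, 6, 7, 8, 10, 11, 12, 15}
Step 17: find(2) -> no change; set of 2 is {1, 2, 3, 5, 6, 7, 8, 10, 11, 12, 15}
Step 18: union(5, 3) -> already same set; set of 5 now {1, 2, 3, 5, 6, 7, 8, 10, 11, 12, 15}
Step 19: union(14, 10) -> merged; set of 14 now {1, 2, 3, 5, 6, 7, 8, 10, 11, 12, 14, 15}
Step 20: union(3, 5) -> already same set; set of 3 now {1, 2, 3, 5, 6, 7, 8, 10, 11, 12, 14, 15}
Step 21: union(4, 2) -> merged; set of 4 now {1, 2, 3, 4, 5, 6, 7, 8, 10, 11, 12, 14, 15}
Set of 10: {1, 2, 3, 4, 5, 6, 7, 8, 10, 11, 12, 14, 15}; 6 is a member.

Answer: yes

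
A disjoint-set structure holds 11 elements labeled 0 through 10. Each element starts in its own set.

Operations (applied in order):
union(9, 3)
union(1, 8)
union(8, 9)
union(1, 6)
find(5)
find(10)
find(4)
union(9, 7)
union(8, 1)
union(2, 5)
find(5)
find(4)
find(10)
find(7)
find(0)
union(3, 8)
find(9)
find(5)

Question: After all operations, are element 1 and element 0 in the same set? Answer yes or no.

Step 1: union(9, 3) -> merged; set of 9 now {3, 9}
Step 2: union(1, 8) -> merged; set of 1 now {1, 8}
Step 3: union(8, 9) -> merged; set of 8 now {1, 3, 8, 9}
Step 4: union(1, 6) -> merged; set of 1 now {1, 3, 6, 8, 9}
Step 5: find(5) -> no change; set of 5 is {5}
Step 6: find(10) -> no change; set of 10 is {10}
Step 7: find(4) -> no change; set of 4 is {4}
Step 8: union(9, 7) -> merged; set of 9 now {1, 3, 6, 7, 8, 9}
Step 9: union(8, 1) -> already same set; set of 8 now {1, 3, 6, 7, 8, 9}
Step 10: union(2, 5) -> merged; set of 2 now {2, 5}
Step 11: find(5) -> no change; set of 5 is {2, 5}
Step 12: find(4) -> no change; set of 4 is {4}
Step 13: find(10) -> no change; set of 10 is {10}
Step 14: find(7) -> no change; set of 7 is {1, 3, 6, 7, 8, 9}
Step 15: find(0) -> no change; set of 0 is {0}
Step 16: union(3, 8) -> already same set; set of 3 now {1, 3, 6, 7, 8, 9}
Step 17: find(9) -> no change; set of 9 is {1, 3, 6, 7, 8, 9}
Step 18: find(5) -> no change; set of 5 is {2, 5}
Set of 1: {1, 3, 6, 7, 8, 9}; 0 is not a member.

Answer: no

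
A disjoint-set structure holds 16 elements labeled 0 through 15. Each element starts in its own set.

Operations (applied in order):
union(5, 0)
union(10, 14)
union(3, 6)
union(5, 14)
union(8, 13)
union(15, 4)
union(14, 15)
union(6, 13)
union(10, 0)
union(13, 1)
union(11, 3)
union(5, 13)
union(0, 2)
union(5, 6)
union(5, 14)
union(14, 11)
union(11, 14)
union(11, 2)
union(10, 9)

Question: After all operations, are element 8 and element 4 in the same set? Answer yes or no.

Step 1: union(5, 0) -> merged; set of 5 now {0, 5}
Step 2: union(10, 14) -> merged; set of 10 now {10, 14}
Step 3: union(3, 6) -> merged; set of 3 now {3, 6}
Step 4: union(5, 14) -> merged; set of 5 now {0, 5, 10, 14}
Step 5: union(8, 13) -> merged; set of 8 now {8, 13}
Step 6: union(15, 4) -> merged; set of 15 now {4, 15}
Step 7: union(14, 15) -> merged; set of 14 now {0, 4, 5, 10, 14, 15}
Step 8: union(6, 13) -> merged; set of 6 now {3, 6, 8, 13}
Step 9: union(10, 0) -> already same set; set of 10 now {0, 4, 5, 10, 14, 15}
Step 10: union(13, 1) -> merged; set of 13 now {1, 3, 6, 8, 13}
Step 11: union(11, 3) -> merged; set of 11 now {1, 3, 6, 8, 11, 13}
Step 12: union(5, 13) -> merged; set of 5 now {0, 1, 3, 4, 5, 6, 8, 10, 11, 13, 14, 15}
Step 13: union(0, 2) -> merged; set of 0 now {0, 1, 2, 3, 4, 5, 6, 8, 10, 11, 13, 14, 15}
Step 14: union(5, 6) -> already same set; set of 5 now {0, 1, 2, 3, 4, 5, 6, 8, 10, 11, 13, 14, 15}
Step 15: union(5, 14) -> already same set; set of 5 now {0, 1, 2, 3, 4, 5, 6, 8, 10, 11, 13, 14, 15}
Step 16: union(14, 11) -> already same set; set of 14 now {0, 1, 2, 3, 4, 5, 6, 8, 10, 11, 13, 14, 15}
Step 17: union(11, 14) -> already same set; set of 11 now {0, 1, 2, 3, 4, 5, 6, 8, 10, 11, 13, 14, 15}
Step 18: union(11, 2) -> already same set; set of 11 now {0, 1, 2, 3, 4, 5, 6, 8, 10, 11, 13, 14, 15}
Step 19: union(10, 9) -> merged; set of 10 now {0, 1, 2, 3, 4, 5, 6, 8, 9, 10, 11, 13, 14, 15}
Set of 8: {0, 1, 2, 3, 4, 5, 6, 8, 9, 10, 11, 13, 14, 15}; 4 is a member.

Answer: yes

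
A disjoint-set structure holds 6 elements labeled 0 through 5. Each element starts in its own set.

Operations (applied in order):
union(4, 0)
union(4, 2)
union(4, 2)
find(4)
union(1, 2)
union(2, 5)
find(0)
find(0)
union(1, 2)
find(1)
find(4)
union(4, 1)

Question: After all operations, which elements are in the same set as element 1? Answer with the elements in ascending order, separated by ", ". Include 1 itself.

Step 1: union(4, 0) -> merged; set of 4 now {0, 4}
Step 2: union(4, 2) -> merged; set of 4 now {0, 2, 4}
Step 3: union(4, 2) -> already same set; set of 4 now {0, 2, 4}
Step 4: find(4) -> no change; set of 4 is {0, 2, 4}
Step 5: union(1, 2) -> merged; set of 1 now {0, 1, 2, 4}
Step 6: union(2, 5) -> merged; set of 2 now {0, 1, 2, 4, 5}
Step 7: find(0) -> no change; set of 0 is {0, 1, 2, 4, 5}
Step 8: find(0) -> no change; set of 0 is {0, 1, 2, 4, 5}
Step 9: union(1, 2) -> already same set; set of 1 now {0, 1, 2, 4, 5}
Step 10: find(1) -> no change; set of 1 is {0, 1, 2, 4, 5}
Step 11: find(4) -> no change; set of 4 is {0, 1, 2, 4, 5}
Step 12: union(4, 1) -> already same set; set of 4 now {0, 1, 2, 4, 5}
Component of 1: {0, 1, 2, 4, 5}

Answer: 0, 1, 2, 4, 5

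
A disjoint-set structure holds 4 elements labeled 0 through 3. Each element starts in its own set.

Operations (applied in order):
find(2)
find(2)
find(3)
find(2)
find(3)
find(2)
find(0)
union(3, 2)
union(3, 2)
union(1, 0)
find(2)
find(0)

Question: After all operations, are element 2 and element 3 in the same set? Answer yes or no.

Step 1: find(2) -> no change; set of 2 is {2}
Step 2: find(2) -> no change; set of 2 is {2}
Step 3: find(3) -> no change; set of 3 is {3}
Step 4: find(2) -> no change; set of 2 is {2}
Step 5: find(3) -> no change; set of 3 is {3}
Step 6: find(2) -> no change; set of 2 is {2}
Step 7: find(0) -> no change; set of 0 is {0}
Step 8: union(3, 2) -> merged; set of 3 now {2, 3}
Step 9: union(3, 2) -> already same set; set of 3 now {2, 3}
Step 10: union(1, 0) -> merged; set of 1 now {0, 1}
Step 11: find(2) -> no change; set of 2 is {2, 3}
Step 12: find(0) -> no change; set of 0 is {0, 1}
Set of 2: {2, 3}; 3 is a member.

Answer: yes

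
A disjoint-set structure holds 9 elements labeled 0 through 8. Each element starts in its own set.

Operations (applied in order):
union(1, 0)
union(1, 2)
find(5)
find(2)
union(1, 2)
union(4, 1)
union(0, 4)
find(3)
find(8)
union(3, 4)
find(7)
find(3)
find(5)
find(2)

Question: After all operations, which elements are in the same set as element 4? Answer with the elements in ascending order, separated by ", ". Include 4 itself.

Answer: 0, 1, 2, 3, 4

Derivation:
Step 1: union(1, 0) -> merged; set of 1 now {0, 1}
Step 2: union(1, 2) -> merged; set of 1 now {0, 1, 2}
Step 3: find(5) -> no change; set of 5 is {5}
Step 4: find(2) -> no change; set of 2 is {0, 1, 2}
Step 5: union(1, 2) -> already same set; set of 1 now {0, 1, 2}
Step 6: union(4, 1) -> merged; set of 4 now {0, 1, 2, 4}
Step 7: union(0, 4) -> already same set; set of 0 now {0, 1, 2, 4}
Step 8: find(3) -> no change; set of 3 is {3}
Step 9: find(8) -> no change; set of 8 is {8}
Step 10: union(3, 4) -> merged; set of 3 now {0, 1, 2, 3, 4}
Step 11: find(7) -> no change; set of 7 is {7}
Step 12: find(3) -> no change; set of 3 is {0, 1, 2, 3, 4}
Step 13: find(5) -> no change; set of 5 is {5}
Step 14: find(2) -> no change; set of 2 is {0, 1, 2, 3, 4}
Component of 4: {0, 1, 2, 3, 4}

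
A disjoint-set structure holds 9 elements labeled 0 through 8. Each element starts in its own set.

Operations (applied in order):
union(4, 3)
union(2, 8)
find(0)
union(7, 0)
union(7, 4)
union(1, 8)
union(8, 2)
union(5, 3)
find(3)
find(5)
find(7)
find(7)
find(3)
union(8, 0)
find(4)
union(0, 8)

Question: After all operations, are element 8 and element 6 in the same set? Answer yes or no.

Step 1: union(4, 3) -> merged; set of 4 now {3, 4}
Step 2: union(2, 8) -> merged; set of 2 now {2, 8}
Step 3: find(0) -> no change; set of 0 is {0}
Step 4: union(7, 0) -> merged; set of 7 now {0, 7}
Step 5: union(7, 4) -> merged; set of 7 now {0, 3, 4, 7}
Step 6: union(1, 8) -> merged; set of 1 now {1, 2, 8}
Step 7: union(8, 2) -> already same set; set of 8 now {1, 2, 8}
Step 8: union(5, 3) -> merged; set of 5 now {0, 3, 4, 5, 7}
Step 9: find(3) -> no change; set of 3 is {0, 3, 4, 5, 7}
Step 10: find(5) -> no change; set of 5 is {0, 3, 4, 5, 7}
Step 11: find(7) -> no change; set of 7 is {0, 3, 4, 5, 7}
Step 12: find(7) -> no change; set of 7 is {0, 3, 4, 5, 7}
Step 13: find(3) -> no change; set of 3 is {0, 3, 4, 5, 7}
Step 14: union(8, 0) -> merged; set of 8 now {0, 1, 2, 3, 4, 5, 7, 8}
Step 15: find(4) -> no change; set of 4 is {0, 1, 2, 3, 4, 5, 7, 8}
Step 16: union(0, 8) -> already same set; set of 0 now {0, 1, 2, 3, 4, 5, 7, 8}
Set of 8: {0, 1, 2, 3, 4, 5, 7, 8}; 6 is not a member.

Answer: no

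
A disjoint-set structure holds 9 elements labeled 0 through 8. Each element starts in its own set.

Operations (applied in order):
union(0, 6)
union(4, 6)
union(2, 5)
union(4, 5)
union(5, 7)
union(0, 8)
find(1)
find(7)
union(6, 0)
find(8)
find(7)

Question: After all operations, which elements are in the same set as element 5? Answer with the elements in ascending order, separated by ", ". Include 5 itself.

Answer: 0, 2, 4, 5, 6, 7, 8

Derivation:
Step 1: union(0, 6) -> merged; set of 0 now {0, 6}
Step 2: union(4, 6) -> merged; set of 4 now {0, 4, 6}
Step 3: union(2, 5) -> merged; set of 2 now {2, 5}
Step 4: union(4, 5) -> merged; set of 4 now {0, 2, 4, 5, 6}
Step 5: union(5, 7) -> merged; set of 5 now {0, 2, 4, 5, 6, 7}
Step 6: union(0, 8) -> merged; set of 0 now {0, 2, 4, 5, 6, 7, 8}
Step 7: find(1) -> no change; set of 1 is {1}
Step 8: find(7) -> no change; set of 7 is {0, 2, 4, 5, 6, 7, 8}
Step 9: union(6, 0) -> already same set; set of 6 now {0, 2, 4, 5, 6, 7, 8}
Step 10: find(8) -> no change; set of 8 is {0, 2, 4, 5, 6, 7, 8}
Step 11: find(7) -> no change; set of 7 is {0, 2, 4, 5, 6, 7, 8}
Component of 5: {0, 2, 4, 5, 6, 7, 8}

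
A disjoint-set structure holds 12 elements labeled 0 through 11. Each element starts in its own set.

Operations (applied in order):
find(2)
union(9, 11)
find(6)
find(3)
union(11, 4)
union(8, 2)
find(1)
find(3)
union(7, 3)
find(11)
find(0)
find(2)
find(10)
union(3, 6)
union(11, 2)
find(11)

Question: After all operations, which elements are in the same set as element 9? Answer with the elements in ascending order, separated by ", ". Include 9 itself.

Step 1: find(2) -> no change; set of 2 is {2}
Step 2: union(9, 11) -> merged; set of 9 now {9, 11}
Step 3: find(6) -> no change; set of 6 is {6}
Step 4: find(3) -> no change; set of 3 is {3}
Step 5: union(11, 4) -> merged; set of 11 now {4, 9, 11}
Step 6: union(8, 2) -> merged; set of 8 now {2, 8}
Step 7: find(1) -> no change; set of 1 is {1}
Step 8: find(3) -> no change; set of 3 is {3}
Step 9: union(7, 3) -> merged; set of 7 now {3, 7}
Step 10: find(11) -> no change; set of 11 is {4, 9, 11}
Step 11: find(0) -> no change; set of 0 is {0}
Step 12: find(2) -> no change; set of 2 is {2, 8}
Step 13: find(10) -> no change; set of 10 is {10}
Step 14: union(3, 6) -> merged; set of 3 now {3, 6, 7}
Step 15: union(11, 2) -> merged; set of 11 now {2, 4, 8, 9, 11}
Step 16: find(11) -> no change; set of 11 is {2, 4, 8, 9, 11}
Component of 9: {2, 4, 8, 9, 11}

Answer: 2, 4, 8, 9, 11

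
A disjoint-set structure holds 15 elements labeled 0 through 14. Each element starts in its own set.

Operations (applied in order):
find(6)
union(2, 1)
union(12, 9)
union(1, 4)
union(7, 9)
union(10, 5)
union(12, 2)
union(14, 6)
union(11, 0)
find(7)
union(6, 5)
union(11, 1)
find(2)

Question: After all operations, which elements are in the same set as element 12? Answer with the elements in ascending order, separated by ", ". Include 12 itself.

Answer: 0, 1, 2, 4, 7, 9, 11, 12

Derivation:
Step 1: find(6) -> no change; set of 6 is {6}
Step 2: union(2, 1) -> merged; set of 2 now {1, 2}
Step 3: union(12, 9) -> merged; set of 12 now {9, 12}
Step 4: union(1, 4) -> merged; set of 1 now {1, 2, 4}
Step 5: union(7, 9) -> merged; set of 7 now {7, 9, 12}
Step 6: union(10, 5) -> merged; set of 10 now {5, 10}
Step 7: union(12, 2) -> merged; set of 12 now {1, 2, 4, 7, 9, 12}
Step 8: union(14, 6) -> merged; set of 14 now {6, 14}
Step 9: union(11, 0) -> merged; set of 11 now {0, 11}
Step 10: find(7) -> no change; set of 7 is {1, 2, 4, 7, 9, 12}
Step 11: union(6, 5) -> merged; set of 6 now {5, 6, 10, 14}
Step 12: union(11, 1) -> merged; set of 11 now {0, 1, 2, 4, 7, 9, 11, 12}
Step 13: find(2) -> no change; set of 2 is {0, 1, 2, 4, 7, 9, 11, 12}
Component of 12: {0, 1, 2, 4, 7, 9, 11, 12}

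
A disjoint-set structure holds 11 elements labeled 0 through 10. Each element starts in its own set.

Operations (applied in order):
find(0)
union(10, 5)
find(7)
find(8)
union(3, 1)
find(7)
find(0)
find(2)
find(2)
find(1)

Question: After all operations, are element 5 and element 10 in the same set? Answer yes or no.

Step 1: find(0) -> no change; set of 0 is {0}
Step 2: union(10, 5) -> merged; set of 10 now {5, 10}
Step 3: find(7) -> no change; set of 7 is {7}
Step 4: find(8) -> no change; set of 8 is {8}
Step 5: union(3, 1) -> merged; set of 3 now {1, 3}
Step 6: find(7) -> no change; set of 7 is {7}
Step 7: find(0) -> no change; set of 0 is {0}
Step 8: find(2) -> no change; set of 2 is {2}
Step 9: find(2) -> no change; set of 2 is {2}
Step 10: find(1) -> no change; set of 1 is {1, 3}
Set of 5: {5, 10}; 10 is a member.

Answer: yes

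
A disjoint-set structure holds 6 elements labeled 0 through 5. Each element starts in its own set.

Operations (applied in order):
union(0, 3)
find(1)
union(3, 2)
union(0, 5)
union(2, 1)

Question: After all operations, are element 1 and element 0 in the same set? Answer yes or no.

Answer: yes

Derivation:
Step 1: union(0, 3) -> merged; set of 0 now {0, 3}
Step 2: find(1) -> no change; set of 1 is {1}
Step 3: union(3, 2) -> merged; set of 3 now {0, 2, 3}
Step 4: union(0, 5) -> merged; set of 0 now {0, 2, 3, 5}
Step 5: union(2, 1) -> merged; set of 2 now {0, 1, 2, 3, 5}
Set of 1: {0, 1, 2, 3, 5}; 0 is a member.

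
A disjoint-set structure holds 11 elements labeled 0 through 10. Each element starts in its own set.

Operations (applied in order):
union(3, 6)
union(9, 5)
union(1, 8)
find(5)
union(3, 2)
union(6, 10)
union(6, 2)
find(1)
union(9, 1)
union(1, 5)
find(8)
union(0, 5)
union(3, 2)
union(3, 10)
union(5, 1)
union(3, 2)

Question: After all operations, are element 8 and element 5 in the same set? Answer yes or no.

Step 1: union(3, 6) -> merged; set of 3 now {3, 6}
Step 2: union(9, 5) -> merged; set of 9 now {5, 9}
Step 3: union(1, 8) -> merged; set of 1 now {1, 8}
Step 4: find(5) -> no change; set of 5 is {5, 9}
Step 5: union(3, 2) -> merged; set of 3 now {2, 3, 6}
Step 6: union(6, 10) -> merged; set of 6 now {2, 3, 6, 10}
Step 7: union(6, 2) -> already same set; set of 6 now {2, 3, 6, 10}
Step 8: find(1) -> no change; set of 1 is {1, 8}
Step 9: union(9, 1) -> merged; set of 9 now {1, 5, 8, 9}
Step 10: union(1, 5) -> already same set; set of 1 now {1, 5, 8, 9}
Step 11: find(8) -> no change; set of 8 is {1, 5, 8, 9}
Step 12: union(0, 5) -> merged; set of 0 now {0, 1, 5, 8, 9}
Step 13: union(3, 2) -> already same set; set of 3 now {2, 3, 6, 10}
Step 14: union(3, 10) -> already same set; set of 3 now {2, 3, 6, 10}
Step 15: union(5, 1) -> already same set; set of 5 now {0, 1, 5, 8, 9}
Step 16: union(3, 2) -> already same set; set of 3 now {2, 3, 6, 10}
Set of 8: {0, 1, 5, 8, 9}; 5 is a member.

Answer: yes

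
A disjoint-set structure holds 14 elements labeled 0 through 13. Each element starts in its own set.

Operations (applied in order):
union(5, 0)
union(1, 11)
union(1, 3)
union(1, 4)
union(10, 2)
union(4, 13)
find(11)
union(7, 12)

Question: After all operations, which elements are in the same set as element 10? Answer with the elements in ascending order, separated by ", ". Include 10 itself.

Answer: 2, 10

Derivation:
Step 1: union(5, 0) -> merged; set of 5 now {0, 5}
Step 2: union(1, 11) -> merged; set of 1 now {1, 11}
Step 3: union(1, 3) -> merged; set of 1 now {1, 3, 11}
Step 4: union(1, 4) -> merged; set of 1 now {1, 3, 4, 11}
Step 5: union(10, 2) -> merged; set of 10 now {2, 10}
Step 6: union(4, 13) -> merged; set of 4 now {1, 3, 4, 11, 13}
Step 7: find(11) -> no change; set of 11 is {1, 3, 4, 11, 13}
Step 8: union(7, 12) -> merged; set of 7 now {7, 12}
Component of 10: {2, 10}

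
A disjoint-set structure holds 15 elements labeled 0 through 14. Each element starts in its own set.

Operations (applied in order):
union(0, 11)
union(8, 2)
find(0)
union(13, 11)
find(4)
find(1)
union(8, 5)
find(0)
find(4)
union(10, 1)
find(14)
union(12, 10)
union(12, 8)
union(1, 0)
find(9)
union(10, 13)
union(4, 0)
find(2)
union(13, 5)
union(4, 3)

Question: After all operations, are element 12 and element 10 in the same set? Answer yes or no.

Answer: yes

Derivation:
Step 1: union(0, 11) -> merged; set of 0 now {0, 11}
Step 2: union(8, 2) -> merged; set of 8 now {2, 8}
Step 3: find(0) -> no change; set of 0 is {0, 11}
Step 4: union(13, 11) -> merged; set of 13 now {0, 11, 13}
Step 5: find(4) -> no change; set of 4 is {4}
Step 6: find(1) -> no change; set of 1 is {1}
Step 7: union(8, 5) -> merged; set of 8 now {2, 5, 8}
Step 8: find(0) -> no change; set of 0 is {0, 11, 13}
Step 9: find(4) -> no change; set of 4 is {4}
Step 10: union(10, 1) -> merged; set of 10 now {1, 10}
Step 11: find(14) -> no change; set of 14 is {14}
Step 12: union(12, 10) -> merged; set of 12 now {1, 10, 12}
Step 13: union(12, 8) -> merged; set of 12 now {1, 2, 5, 8, 10, 12}
Step 14: union(1, 0) -> merged; set of 1 now {0, 1, 2, 5, 8, 10, 11, 12, 13}
Step 15: find(9) -> no change; set of 9 is {9}
Step 16: union(10, 13) -> already same set; set of 10 now {0, 1, 2, 5, 8, 10, 11, 12, 13}
Step 17: union(4, 0) -> merged; set of 4 now {0, 1, 2, 4, 5, 8, 10, 11, 12, 13}
Step 18: find(2) -> no change; set of 2 is {0, 1, 2, 4, 5, 8, 10, 11, 12, 13}
Step 19: union(13, 5) -> already same set; set of 13 now {0, 1, 2, 4, 5, 8, 10, 11, 12, 13}
Step 20: union(4, 3) -> merged; set of 4 now {0, 1, 2, 3, 4, 5, 8, 10, 11, 12, 13}
Set of 12: {0, 1, 2, 3, 4, 5, 8, 10, 11, 12, 13}; 10 is a member.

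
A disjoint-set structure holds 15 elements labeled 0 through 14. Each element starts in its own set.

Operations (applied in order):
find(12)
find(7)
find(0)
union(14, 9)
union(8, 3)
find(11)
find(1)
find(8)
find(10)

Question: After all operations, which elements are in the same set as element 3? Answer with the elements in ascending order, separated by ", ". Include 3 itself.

Answer: 3, 8

Derivation:
Step 1: find(12) -> no change; set of 12 is {12}
Step 2: find(7) -> no change; set of 7 is {7}
Step 3: find(0) -> no change; set of 0 is {0}
Step 4: union(14, 9) -> merged; set of 14 now {9, 14}
Step 5: union(8, 3) -> merged; set of 8 now {3, 8}
Step 6: find(11) -> no change; set of 11 is {11}
Step 7: find(1) -> no change; set of 1 is {1}
Step 8: find(8) -> no change; set of 8 is {3, 8}
Step 9: find(10) -> no change; set of 10 is {10}
Component of 3: {3, 8}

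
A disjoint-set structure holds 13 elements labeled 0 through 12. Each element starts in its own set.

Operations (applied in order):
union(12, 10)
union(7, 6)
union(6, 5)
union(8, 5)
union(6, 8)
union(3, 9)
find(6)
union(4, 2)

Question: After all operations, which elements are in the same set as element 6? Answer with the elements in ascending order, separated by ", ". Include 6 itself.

Answer: 5, 6, 7, 8

Derivation:
Step 1: union(12, 10) -> merged; set of 12 now {10, 12}
Step 2: union(7, 6) -> merged; set of 7 now {6, 7}
Step 3: union(6, 5) -> merged; set of 6 now {5, 6, 7}
Step 4: union(8, 5) -> merged; set of 8 now {5, 6, 7, 8}
Step 5: union(6, 8) -> already same set; set of 6 now {5, 6, 7, 8}
Step 6: union(3, 9) -> merged; set of 3 now {3, 9}
Step 7: find(6) -> no change; set of 6 is {5, 6, 7, 8}
Step 8: union(4, 2) -> merged; set of 4 now {2, 4}
Component of 6: {5, 6, 7, 8}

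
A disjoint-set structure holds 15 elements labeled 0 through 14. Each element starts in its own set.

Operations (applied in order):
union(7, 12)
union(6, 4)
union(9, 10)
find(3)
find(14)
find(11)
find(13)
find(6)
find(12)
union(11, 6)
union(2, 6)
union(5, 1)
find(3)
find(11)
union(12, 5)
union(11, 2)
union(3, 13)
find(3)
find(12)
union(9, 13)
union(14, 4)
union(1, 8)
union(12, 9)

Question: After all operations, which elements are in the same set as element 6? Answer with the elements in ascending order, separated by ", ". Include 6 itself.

Answer: 2, 4, 6, 11, 14

Derivation:
Step 1: union(7, 12) -> merged; set of 7 now {7, 12}
Step 2: union(6, 4) -> merged; set of 6 now {4, 6}
Step 3: union(9, 10) -> merged; set of 9 now {9, 10}
Step 4: find(3) -> no change; set of 3 is {3}
Step 5: find(14) -> no change; set of 14 is {14}
Step 6: find(11) -> no change; set of 11 is {11}
Step 7: find(13) -> no change; set of 13 is {13}
Step 8: find(6) -> no change; set of 6 is {4, 6}
Step 9: find(12) -> no change; set of 12 is {7, 12}
Step 10: union(11, 6) -> merged; set of 11 now {4, 6, 11}
Step 11: union(2, 6) -> merged; set of 2 now {2, 4, 6, 11}
Step 12: union(5, 1) -> merged; set of 5 now {1, 5}
Step 13: find(3) -> no change; set of 3 is {3}
Step 14: find(11) -> no change; set of 11 is {2, 4, 6, 11}
Step 15: union(12, 5) -> merged; set of 12 now {1, 5, 7, 12}
Step 16: union(11, 2) -> already same set; set of 11 now {2, 4, 6, 11}
Step 17: union(3, 13) -> merged; set of 3 now {3, 13}
Step 18: find(3) -> no change; set of 3 is {3, 13}
Step 19: find(12) -> no change; set of 12 is {1, 5, 7, 12}
Step 20: union(9, 13) -> merged; set of 9 now {3, 9, 10, 13}
Step 21: union(14, 4) -> merged; set of 14 now {2, 4, 6, 11, 14}
Step 22: union(1, 8) -> merged; set of 1 now {1, 5, 7, 8, 12}
Step 23: union(12, 9) -> merged; set of 12 now {1, 3, 5, 7, 8, 9, 10, 12, 13}
Component of 6: {2, 4, 6, 11, 14}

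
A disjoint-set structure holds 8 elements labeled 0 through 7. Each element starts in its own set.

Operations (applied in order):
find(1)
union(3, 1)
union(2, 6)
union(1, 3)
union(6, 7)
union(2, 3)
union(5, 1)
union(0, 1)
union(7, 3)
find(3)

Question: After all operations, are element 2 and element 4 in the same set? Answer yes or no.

Answer: no

Derivation:
Step 1: find(1) -> no change; set of 1 is {1}
Step 2: union(3, 1) -> merged; set of 3 now {1, 3}
Step 3: union(2, 6) -> merged; set of 2 now {2, 6}
Step 4: union(1, 3) -> already same set; set of 1 now {1, 3}
Step 5: union(6, 7) -> merged; set of 6 now {2, 6, 7}
Step 6: union(2, 3) -> merged; set of 2 now {1, 2, 3, 6, 7}
Step 7: union(5, 1) -> merged; set of 5 now {1, 2, 3, 5, 6, 7}
Step 8: union(0, 1) -> merged; set of 0 now {0, 1, 2, 3, 5, 6, 7}
Step 9: union(7, 3) -> already same set; set of 7 now {0, 1, 2, 3, 5, 6, 7}
Step 10: find(3) -> no change; set of 3 is {0, 1, 2, 3, 5, 6, 7}
Set of 2: {0, 1, 2, 3, 5, 6, 7}; 4 is not a member.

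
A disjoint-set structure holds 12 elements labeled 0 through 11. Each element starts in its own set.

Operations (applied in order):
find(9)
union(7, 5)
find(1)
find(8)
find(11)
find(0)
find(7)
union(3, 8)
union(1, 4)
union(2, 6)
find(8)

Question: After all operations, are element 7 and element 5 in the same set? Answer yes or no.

Answer: yes

Derivation:
Step 1: find(9) -> no change; set of 9 is {9}
Step 2: union(7, 5) -> merged; set of 7 now {5, 7}
Step 3: find(1) -> no change; set of 1 is {1}
Step 4: find(8) -> no change; set of 8 is {8}
Step 5: find(11) -> no change; set of 11 is {11}
Step 6: find(0) -> no change; set of 0 is {0}
Step 7: find(7) -> no change; set of 7 is {5, 7}
Step 8: union(3, 8) -> merged; set of 3 now {3, 8}
Step 9: union(1, 4) -> merged; set of 1 now {1, 4}
Step 10: union(2, 6) -> merged; set of 2 now {2, 6}
Step 11: find(8) -> no change; set of 8 is {3, 8}
Set of 7: {5, 7}; 5 is a member.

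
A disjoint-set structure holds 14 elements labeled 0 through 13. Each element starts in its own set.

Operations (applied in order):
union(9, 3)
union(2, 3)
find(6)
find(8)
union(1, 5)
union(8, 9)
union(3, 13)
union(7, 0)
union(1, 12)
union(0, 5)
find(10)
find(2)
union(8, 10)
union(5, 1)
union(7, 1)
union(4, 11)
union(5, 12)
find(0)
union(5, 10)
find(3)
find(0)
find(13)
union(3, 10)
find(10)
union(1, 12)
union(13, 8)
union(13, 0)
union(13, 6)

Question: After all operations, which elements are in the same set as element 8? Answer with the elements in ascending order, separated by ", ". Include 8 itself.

Step 1: union(9, 3) -> merged; set of 9 now {3, 9}
Step 2: union(2, 3) -> merged; set of 2 now {2, 3, 9}
Step 3: find(6) -> no change; set of 6 is {6}
Step 4: find(8) -> no change; set of 8 is {8}
Step 5: union(1, 5) -> merged; set of 1 now {1, 5}
Step 6: union(8, 9) -> merged; set of 8 now {2, 3, 8, 9}
Step 7: union(3, 13) -> merged; set of 3 now {2, 3, 8, 9, 13}
Step 8: union(7, 0) -> merged; set of 7 now {0, 7}
Step 9: union(1, 12) -> merged; set of 1 now {1, 5, 12}
Step 10: union(0, 5) -> merged; set of 0 now {0, 1, 5, 7, 12}
Step 11: find(10) -> no change; set of 10 is {10}
Step 12: find(2) -> no change; set of 2 is {2, 3, 8, 9, 13}
Step 13: union(8, 10) -> merged; set of 8 now {2, 3, 8, 9, 10, 13}
Step 14: union(5, 1) -> already same set; set of 5 now {0, 1, 5, 7, 12}
Step 15: union(7, 1) -> already same set; set of 7 now {0, 1, 5, 7, 12}
Step 16: union(4, 11) -> merged; set of 4 now {4, 11}
Step 17: union(5, 12) -> already same set; set of 5 now {0, 1, 5, 7, 12}
Step 18: find(0) -> no change; set of 0 is {0, 1, 5, 7, 12}
Step 19: union(5, 10) -> merged; set of 5 now {0, 1, 2, 3, 5, 7, 8, 9, 10, 12, 13}
Step 20: find(3) -> no change; set of 3 is {0, 1, 2, 3, 5, 7, 8, 9, 10, 12, 13}
Step 21: find(0) -> no change; set of 0 is {0, 1, 2, 3, 5, 7, 8, 9, 10, 12, 13}
Step 22: find(13) -> no change; set of 13 is {0, 1, 2, 3, 5, 7, 8, 9, 10, 12, 13}
Step 23: union(3, 10) -> already same set; set of 3 now {0, 1, 2, 3, 5, 7, 8, 9, 10, 12, 13}
Step 24: find(10) -> no change; set of 10 is {0, 1, 2, 3, 5, 7, 8, 9, 10, 12, 13}
Step 25: union(1, 12) -> already same set; set of 1 now {0, 1, 2, 3, 5, 7, 8, 9, 10, 12, 13}
Step 26: union(13, 8) -> already same set; set of 13 now {0, 1, 2, 3, 5, 7, 8, 9, 10, 12, 13}
Step 27: union(13, 0) -> already same set; set of 13 now {0, 1, 2, 3, 5, 7, 8, 9, 10, 12, 13}
Step 28: union(13, 6) -> merged; set of 13 now {0, 1, 2, 3, 5, 6, 7, 8, 9, 10, 12, 13}
Component of 8: {0, 1, 2, 3, 5, 6, 7, 8, 9, 10, 12, 13}

Answer: 0, 1, 2, 3, 5, 6, 7, 8, 9, 10, 12, 13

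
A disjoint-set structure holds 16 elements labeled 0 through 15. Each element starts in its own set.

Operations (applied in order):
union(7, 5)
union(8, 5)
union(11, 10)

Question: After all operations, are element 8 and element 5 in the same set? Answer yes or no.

Step 1: union(7, 5) -> merged; set of 7 now {5, 7}
Step 2: union(8, 5) -> merged; set of 8 now {5, 7, 8}
Step 3: union(11, 10) -> merged; set of 11 now {10, 11}
Set of 8: {5, 7, 8}; 5 is a member.

Answer: yes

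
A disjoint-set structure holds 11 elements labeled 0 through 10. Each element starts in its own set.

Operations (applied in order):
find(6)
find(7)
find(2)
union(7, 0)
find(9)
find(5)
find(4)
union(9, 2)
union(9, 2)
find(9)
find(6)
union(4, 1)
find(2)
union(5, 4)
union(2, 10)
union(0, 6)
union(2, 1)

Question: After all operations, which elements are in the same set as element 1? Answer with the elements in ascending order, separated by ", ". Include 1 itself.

Answer: 1, 2, 4, 5, 9, 10

Derivation:
Step 1: find(6) -> no change; set of 6 is {6}
Step 2: find(7) -> no change; set of 7 is {7}
Step 3: find(2) -> no change; set of 2 is {2}
Step 4: union(7, 0) -> merged; set of 7 now {0, 7}
Step 5: find(9) -> no change; set of 9 is {9}
Step 6: find(5) -> no change; set of 5 is {5}
Step 7: find(4) -> no change; set of 4 is {4}
Step 8: union(9, 2) -> merged; set of 9 now {2, 9}
Step 9: union(9, 2) -> already same set; set of 9 now {2, 9}
Step 10: find(9) -> no change; set of 9 is {2, 9}
Step 11: find(6) -> no change; set of 6 is {6}
Step 12: union(4, 1) -> merged; set of 4 now {1, 4}
Step 13: find(2) -> no change; set of 2 is {2, 9}
Step 14: union(5, 4) -> merged; set of 5 now {1, 4, 5}
Step 15: union(2, 10) -> merged; set of 2 now {2, 9, 10}
Step 16: union(0, 6) -> merged; set of 0 now {0, 6, 7}
Step 17: union(2, 1) -> merged; set of 2 now {1, 2, 4, 5, 9, 10}
Component of 1: {1, 2, 4, 5, 9, 10}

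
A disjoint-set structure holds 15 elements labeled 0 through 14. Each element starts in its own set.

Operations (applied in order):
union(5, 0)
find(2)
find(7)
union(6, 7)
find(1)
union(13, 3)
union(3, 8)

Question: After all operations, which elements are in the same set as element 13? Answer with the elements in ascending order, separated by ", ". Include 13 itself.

Answer: 3, 8, 13

Derivation:
Step 1: union(5, 0) -> merged; set of 5 now {0, 5}
Step 2: find(2) -> no change; set of 2 is {2}
Step 3: find(7) -> no change; set of 7 is {7}
Step 4: union(6, 7) -> merged; set of 6 now {6, 7}
Step 5: find(1) -> no change; set of 1 is {1}
Step 6: union(13, 3) -> merged; set of 13 now {3, 13}
Step 7: union(3, 8) -> merged; set of 3 now {3, 8, 13}
Component of 13: {3, 8, 13}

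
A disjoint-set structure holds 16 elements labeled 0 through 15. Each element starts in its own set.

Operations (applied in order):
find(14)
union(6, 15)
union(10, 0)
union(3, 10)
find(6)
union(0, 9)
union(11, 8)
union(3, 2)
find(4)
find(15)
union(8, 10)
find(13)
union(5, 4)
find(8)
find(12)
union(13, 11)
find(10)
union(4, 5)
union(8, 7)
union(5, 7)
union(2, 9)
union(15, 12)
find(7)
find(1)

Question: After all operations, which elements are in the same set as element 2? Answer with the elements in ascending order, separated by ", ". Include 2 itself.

Step 1: find(14) -> no change; set of 14 is {14}
Step 2: union(6, 15) -> merged; set of 6 now {6, 15}
Step 3: union(10, 0) -> merged; set of 10 now {0, 10}
Step 4: union(3, 10) -> merged; set of 3 now {0, 3, 10}
Step 5: find(6) -> no change; set of 6 is {6, 15}
Step 6: union(0, 9) -> merged; set of 0 now {0, 3, 9, 10}
Step 7: union(11, 8) -> merged; set of 11 now {8, 11}
Step 8: union(3, 2) -> merged; set of 3 now {0, 2, 3, 9, 10}
Step 9: find(4) -> no change; set of 4 is {4}
Step 10: find(15) -> no change; set of 15 is {6, 15}
Step 11: union(8, 10) -> merged; set of 8 now {0, 2, 3, 8, 9, 10, 11}
Step 12: find(13) -> no change; set of 13 is {13}
Step 13: union(5, 4) -> merged; set of 5 now {4, 5}
Step 14: find(8) -> no change; set of 8 is {0, 2, 3, 8, 9, 10, 11}
Step 15: find(12) -> no change; set of 12 is {12}
Step 16: union(13, 11) -> merged; set of 13 now {0, 2, 3, 8, 9, 10, 11, 13}
Step 17: find(10) -> no change; set of 10 is {0, 2, 3, 8, 9, 10, 11, 13}
Step 18: union(4, 5) -> already same set; set of 4 now {4, 5}
Step 19: union(8, 7) -> merged; set of 8 now {0, 2, 3, 7, 8, 9, 10, 11, 13}
Step 20: union(5, 7) -> merged; set of 5 now {0, 2, 3, 4, 5, 7, 8, 9, 10, 11, 13}
Step 21: union(2, 9) -> already same set; set of 2 now {0, 2, 3, 4, 5, 7, 8, 9, 10, 11, 13}
Step 22: union(15, 12) -> merged; set of 15 now {6, 12, 15}
Step 23: find(7) -> no change; set of 7 is {0, 2, 3, 4, 5, 7, 8, 9, 10, 11, 13}
Step 24: find(1) -> no change; set of 1 is {1}
Component of 2: {0, 2, 3, 4, 5, 7, 8, 9, 10, 11, 13}

Answer: 0, 2, 3, 4, 5, 7, 8, 9, 10, 11, 13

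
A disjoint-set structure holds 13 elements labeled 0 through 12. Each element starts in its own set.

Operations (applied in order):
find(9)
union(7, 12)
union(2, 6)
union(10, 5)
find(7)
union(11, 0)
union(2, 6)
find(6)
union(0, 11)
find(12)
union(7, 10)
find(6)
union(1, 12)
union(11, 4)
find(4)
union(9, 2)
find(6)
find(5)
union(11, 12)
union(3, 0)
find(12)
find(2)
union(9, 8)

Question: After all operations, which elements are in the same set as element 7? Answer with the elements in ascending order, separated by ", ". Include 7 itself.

Answer: 0, 1, 3, 4, 5, 7, 10, 11, 12

Derivation:
Step 1: find(9) -> no change; set of 9 is {9}
Step 2: union(7, 12) -> merged; set of 7 now {7, 12}
Step 3: union(2, 6) -> merged; set of 2 now {2, 6}
Step 4: union(10, 5) -> merged; set of 10 now {5, 10}
Step 5: find(7) -> no change; set of 7 is {7, 12}
Step 6: union(11, 0) -> merged; set of 11 now {0, 11}
Step 7: union(2, 6) -> already same set; set of 2 now {2, 6}
Step 8: find(6) -> no change; set of 6 is {2, 6}
Step 9: union(0, 11) -> already same set; set of 0 now {0, 11}
Step 10: find(12) -> no change; set of 12 is {7, 12}
Step 11: union(7, 10) -> merged; set of 7 now {5, 7, 10, 12}
Step 12: find(6) -> no change; set of 6 is {2, 6}
Step 13: union(1, 12) -> merged; set of 1 now {1, 5, 7, 10, 12}
Step 14: union(11, 4) -> merged; set of 11 now {0, 4, 11}
Step 15: find(4) -> no change; set of 4 is {0, 4, 11}
Step 16: union(9, 2) -> merged; set of 9 now {2, 6, 9}
Step 17: find(6) -> no change; set of 6 is {2, 6, 9}
Step 18: find(5) -> no change; set of 5 is {1, 5, 7, 10, 12}
Step 19: union(11, 12) -> merged; set of 11 now {0, 1, 4, 5, 7, 10, 11, 12}
Step 20: union(3, 0) -> merged; set of 3 now {0, 1, 3, 4, 5, 7, 10, 11, 12}
Step 21: find(12) -> no change; set of 12 is {0, 1, 3, 4, 5, 7, 10, 11, 12}
Step 22: find(2) -> no change; set of 2 is {2, 6, 9}
Step 23: union(9, 8) -> merged; set of 9 now {2, 6, 8, 9}
Component of 7: {0, 1, 3, 4, 5, 7, 10, 11, 12}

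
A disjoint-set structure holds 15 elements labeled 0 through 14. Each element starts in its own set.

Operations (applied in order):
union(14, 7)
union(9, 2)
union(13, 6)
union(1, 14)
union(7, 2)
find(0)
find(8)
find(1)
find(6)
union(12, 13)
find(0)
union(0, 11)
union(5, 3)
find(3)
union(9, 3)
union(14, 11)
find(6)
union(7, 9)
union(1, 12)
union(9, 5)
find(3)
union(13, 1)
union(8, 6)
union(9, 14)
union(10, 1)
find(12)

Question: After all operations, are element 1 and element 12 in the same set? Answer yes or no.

Step 1: union(14, 7) -> merged; set of 14 now {7, 14}
Step 2: union(9, 2) -> merged; set of 9 now {2, 9}
Step 3: union(13, 6) -> merged; set of 13 now {6, 13}
Step 4: union(1, 14) -> merged; set of 1 now {1, 7, 14}
Step 5: union(7, 2) -> merged; set of 7 now {1, 2, 7, 9, 14}
Step 6: find(0) -> no change; set of 0 is {0}
Step 7: find(8) -> no change; set of 8 is {8}
Step 8: find(1) -> no change; set of 1 is {1, 2, 7, 9, 14}
Step 9: find(6) -> no change; set of 6 is {6, 13}
Step 10: union(12, 13) -> merged; set of 12 now {6, 12, 13}
Step 11: find(0) -> no change; set of 0 is {0}
Step 12: union(0, 11) -> merged; set of 0 now {0, 11}
Step 13: union(5, 3) -> merged; set of 5 now {3, 5}
Step 14: find(3) -> no change; set of 3 is {3, 5}
Step 15: union(9, 3) -> merged; set of 9 now {1, 2, 3, 5, 7, 9, 14}
Step 16: union(14, 11) -> merged; set of 14 now {0, 1, 2, 3, 5, 7, 9, 11, 14}
Step 17: find(6) -> no change; set of 6 is {6, 12, 13}
Step 18: union(7, 9) -> already same set; set of 7 now {0, 1, 2, 3, 5, 7, 9, 11, 14}
Step 19: union(1, 12) -> merged; set of 1 now {0, 1, 2, 3, 5, 6, 7, 9, 11, 12, 13, 14}
Step 20: union(9, 5) -> already same set; set of 9 now {0, 1, 2, 3, 5, 6, 7, 9, 11, 12, 13, 14}
Step 21: find(3) -> no change; set of 3 is {0, 1, 2, 3, 5, 6, 7, 9, 11, 12, 13, 14}
Step 22: union(13, 1) -> already same set; set of 13 now {0, 1, 2, 3, 5, 6, 7, 9, 11, 12, 13, 14}
Step 23: union(8, 6) -> merged; set of 8 now {0, 1, 2, 3, 5, 6, 7, 8, 9, 11, 12, 13, 14}
Step 24: union(9, 14) -> already same set; set of 9 now {0, 1, 2, 3, 5, 6, 7, 8, 9, 11, 12, 13, 14}
Step 25: union(10, 1) -> merged; set of 10 now {0, 1, 2, 3, 5, 6, 7, 8, 9, 10, 11, 12, 13, 14}
Step 26: find(12) -> no change; set of 12 is {0, 1, 2, 3, 5, 6, 7, 8, 9, 10, 11, 12, 13, 14}
Set of 1: {0, 1, 2, 3, 5, 6, 7, 8, 9, 10, 11, 12, 13, 14}; 12 is a member.

Answer: yes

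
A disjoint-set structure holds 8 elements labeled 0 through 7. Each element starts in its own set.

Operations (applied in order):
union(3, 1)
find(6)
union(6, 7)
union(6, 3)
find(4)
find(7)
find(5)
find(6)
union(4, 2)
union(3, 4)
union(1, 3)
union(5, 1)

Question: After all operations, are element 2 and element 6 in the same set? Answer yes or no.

Step 1: union(3, 1) -> merged; set of 3 now {1, 3}
Step 2: find(6) -> no change; set of 6 is {6}
Step 3: union(6, 7) -> merged; set of 6 now {6, 7}
Step 4: union(6, 3) -> merged; set of 6 now {1, 3, 6, 7}
Step 5: find(4) -> no change; set of 4 is {4}
Step 6: find(7) -> no change; set of 7 is {1, 3, 6, 7}
Step 7: find(5) -> no change; set of 5 is {5}
Step 8: find(6) -> no change; set of 6 is {1, 3, 6, 7}
Step 9: union(4, 2) -> merged; set of 4 now {2, 4}
Step 10: union(3, 4) -> merged; set of 3 now {1, 2, 3, 4, 6, 7}
Step 11: union(1, 3) -> already same set; set of 1 now {1, 2, 3, 4, 6, 7}
Step 12: union(5, 1) -> merged; set of 5 now {1, 2, 3, 4, 5, 6, 7}
Set of 2: {1, 2, 3, 4, 5, 6, 7}; 6 is a member.

Answer: yes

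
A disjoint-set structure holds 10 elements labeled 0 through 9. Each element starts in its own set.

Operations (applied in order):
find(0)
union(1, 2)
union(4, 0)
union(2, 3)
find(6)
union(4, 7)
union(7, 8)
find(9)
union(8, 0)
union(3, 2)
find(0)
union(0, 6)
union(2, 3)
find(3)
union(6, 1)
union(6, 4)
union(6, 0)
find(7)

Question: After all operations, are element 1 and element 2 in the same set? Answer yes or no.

Answer: yes

Derivation:
Step 1: find(0) -> no change; set of 0 is {0}
Step 2: union(1, 2) -> merged; set of 1 now {1, 2}
Step 3: union(4, 0) -> merged; set of 4 now {0, 4}
Step 4: union(2, 3) -> merged; set of 2 now {1, 2, 3}
Step 5: find(6) -> no change; set of 6 is {6}
Step 6: union(4, 7) -> merged; set of 4 now {0, 4, 7}
Step 7: union(7, 8) -> merged; set of 7 now {0, 4, 7, 8}
Step 8: find(9) -> no change; set of 9 is {9}
Step 9: union(8, 0) -> already same set; set of 8 now {0, 4, 7, 8}
Step 10: union(3, 2) -> already same set; set of 3 now {1, 2, 3}
Step 11: find(0) -> no change; set of 0 is {0, 4, 7, 8}
Step 12: union(0, 6) -> merged; set of 0 now {0, 4, 6, 7, 8}
Step 13: union(2, 3) -> already same set; set of 2 now {1, 2, 3}
Step 14: find(3) -> no change; set of 3 is {1, 2, 3}
Step 15: union(6, 1) -> merged; set of 6 now {0, 1, 2, 3, 4, 6, 7, 8}
Step 16: union(6, 4) -> already same set; set of 6 now {0, 1, 2, 3, 4, 6, 7, 8}
Step 17: union(6, 0) -> already same set; set of 6 now {0, 1, 2, 3, 4, 6, 7, 8}
Step 18: find(7) -> no change; set of 7 is {0, 1, 2, 3, 4, 6, 7, 8}
Set of 1: {0, 1, 2, 3, 4, 6, 7, 8}; 2 is a member.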